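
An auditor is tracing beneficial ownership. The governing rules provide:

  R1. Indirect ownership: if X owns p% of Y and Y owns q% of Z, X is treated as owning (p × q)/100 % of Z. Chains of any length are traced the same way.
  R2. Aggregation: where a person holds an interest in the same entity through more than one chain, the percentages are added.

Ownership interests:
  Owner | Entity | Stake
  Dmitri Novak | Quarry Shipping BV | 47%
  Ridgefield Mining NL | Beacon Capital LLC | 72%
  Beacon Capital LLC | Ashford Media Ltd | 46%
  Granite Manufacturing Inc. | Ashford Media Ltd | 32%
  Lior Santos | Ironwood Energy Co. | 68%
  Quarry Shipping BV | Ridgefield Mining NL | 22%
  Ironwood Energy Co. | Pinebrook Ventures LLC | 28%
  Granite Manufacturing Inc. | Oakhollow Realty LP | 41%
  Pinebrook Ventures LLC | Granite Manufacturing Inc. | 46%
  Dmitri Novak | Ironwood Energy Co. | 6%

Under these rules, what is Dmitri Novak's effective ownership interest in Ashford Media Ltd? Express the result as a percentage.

Chain via Quarry Shipping BV → Ridgefield Mining NL → Beacon Capital LLC (R1): 47% × 22% × 72% × 46% = 3.424608% of Ashford Media Ltd.
Chain via Ironwood Energy Co. → Pinebrook Ventures LLC → Granite Manufacturing Inc. (R1): 6% × 28% × 46% × 32% = 0.247296% of Ashford Media Ltd.
Aggregating (R2): 3.424608% + 0.247296% = 3.671904%.

3.671904%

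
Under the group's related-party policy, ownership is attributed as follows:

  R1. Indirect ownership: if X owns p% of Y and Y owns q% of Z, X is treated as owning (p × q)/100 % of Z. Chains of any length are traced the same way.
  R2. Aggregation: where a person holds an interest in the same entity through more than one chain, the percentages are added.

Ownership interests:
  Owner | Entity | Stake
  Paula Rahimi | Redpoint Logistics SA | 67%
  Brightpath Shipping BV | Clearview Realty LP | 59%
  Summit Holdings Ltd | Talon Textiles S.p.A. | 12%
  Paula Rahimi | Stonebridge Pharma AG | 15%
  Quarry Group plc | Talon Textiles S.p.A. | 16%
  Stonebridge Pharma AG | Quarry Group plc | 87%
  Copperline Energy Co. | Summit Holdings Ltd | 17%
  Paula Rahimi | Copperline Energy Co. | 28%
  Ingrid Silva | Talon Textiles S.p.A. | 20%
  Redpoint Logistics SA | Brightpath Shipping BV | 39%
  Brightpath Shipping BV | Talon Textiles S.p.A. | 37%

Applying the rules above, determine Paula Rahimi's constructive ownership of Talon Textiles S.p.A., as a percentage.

Chain via Redpoint Logistics SA → Brightpath Shipping BV (R1): 67% × 39% × 37% = 9.6681% of Talon Textiles S.p.A.
Chain via Stonebridge Pharma AG → Quarry Group plc (R1): 15% × 87% × 16% = 2.088% of Talon Textiles S.p.A.
Chain via Copperline Energy Co. → Summit Holdings Ltd (R1): 28% × 17% × 12% = 0.5712% of Talon Textiles S.p.A.
Aggregating (R2): 9.6681% + 2.088% + 0.5712% = 12.3273%.

12.3273%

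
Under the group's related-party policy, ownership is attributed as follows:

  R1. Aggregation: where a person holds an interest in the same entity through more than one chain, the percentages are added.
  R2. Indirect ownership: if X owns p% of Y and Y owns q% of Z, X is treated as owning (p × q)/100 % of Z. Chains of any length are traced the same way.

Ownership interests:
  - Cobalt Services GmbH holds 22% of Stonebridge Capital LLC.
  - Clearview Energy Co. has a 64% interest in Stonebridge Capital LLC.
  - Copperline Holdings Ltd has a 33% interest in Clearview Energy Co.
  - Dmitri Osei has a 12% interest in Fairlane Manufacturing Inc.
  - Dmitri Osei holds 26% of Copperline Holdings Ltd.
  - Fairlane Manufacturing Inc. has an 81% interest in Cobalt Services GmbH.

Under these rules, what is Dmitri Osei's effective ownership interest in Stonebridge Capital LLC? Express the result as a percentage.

Chain via Copperline Holdings Ltd → Clearview Energy Co. (R2): 26% × 33% × 64% = 5.4912% of Stonebridge Capital LLC.
Chain via Fairlane Manufacturing Inc. → Cobalt Services GmbH (R2): 12% × 81% × 22% = 2.1384% of Stonebridge Capital LLC.
Aggregating (R1): 5.4912% + 2.1384% = 7.6296%.

7.6296%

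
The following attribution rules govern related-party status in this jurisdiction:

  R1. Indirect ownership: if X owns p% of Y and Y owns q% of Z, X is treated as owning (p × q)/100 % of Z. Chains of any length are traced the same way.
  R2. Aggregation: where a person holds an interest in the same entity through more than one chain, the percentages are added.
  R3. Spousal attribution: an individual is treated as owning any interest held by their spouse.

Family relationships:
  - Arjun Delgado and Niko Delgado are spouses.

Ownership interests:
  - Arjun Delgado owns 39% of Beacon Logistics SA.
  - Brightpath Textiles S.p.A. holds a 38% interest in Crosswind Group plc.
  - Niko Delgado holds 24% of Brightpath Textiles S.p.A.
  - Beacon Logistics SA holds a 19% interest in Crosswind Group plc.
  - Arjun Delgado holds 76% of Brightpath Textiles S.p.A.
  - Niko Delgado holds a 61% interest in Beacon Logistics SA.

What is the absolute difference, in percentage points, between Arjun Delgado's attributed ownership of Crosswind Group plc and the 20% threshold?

By spousal attribution (R3), Arjun Delgado is treated as also owning Niko Delgado's interest in Beacon Logistics SA, giving 39% + 61% = 100%.
By spousal attribution (R3), Arjun Delgado is treated as also owning Niko Delgado's interest in Brightpath Textiles S.p.A, giving 76% + 24% = 100%.
Chain via Beacon Logistics SA (R1): 100% × 19% = 19% of Crosswind Group plc.
Chain via Brightpath Textiles S.p.A. (R1): 100% × 38% = 38% of Crosswind Group plc.
Aggregating (R2): 19% + 38% = 57%.
57% exceeds the 20% threshold by 37 percentage points.

37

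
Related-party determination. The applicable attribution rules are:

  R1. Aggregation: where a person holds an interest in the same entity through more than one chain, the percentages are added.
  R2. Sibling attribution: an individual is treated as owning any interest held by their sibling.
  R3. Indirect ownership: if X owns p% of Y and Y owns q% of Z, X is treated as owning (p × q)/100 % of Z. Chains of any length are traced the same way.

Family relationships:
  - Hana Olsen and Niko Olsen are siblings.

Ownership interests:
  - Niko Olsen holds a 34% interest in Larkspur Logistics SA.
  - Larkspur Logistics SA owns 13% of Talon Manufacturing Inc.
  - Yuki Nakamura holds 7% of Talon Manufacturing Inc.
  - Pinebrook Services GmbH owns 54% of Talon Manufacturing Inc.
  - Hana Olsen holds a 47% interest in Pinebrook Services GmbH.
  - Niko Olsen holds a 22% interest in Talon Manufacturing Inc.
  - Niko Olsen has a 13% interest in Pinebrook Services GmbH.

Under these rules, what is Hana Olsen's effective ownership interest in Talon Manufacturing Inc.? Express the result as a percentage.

By sibling attribution (R2), Hana Olsen is treated as also owning Niko Olsen's interest in Pinebrook Services GmbH, giving 47% + 13% = 60%.
By sibling attribution (R2), Hana Olsen is treated as owning Niko Olsen's 34% interest in Larkspur Logistics SA.
By sibling attribution (R2), Hana Olsen is treated as owning Niko Olsen's 22% interest in Talon Manufacturing Inc.
Chain via Pinebrook Services GmbH (R3): 60% × 54% = 32.4% of Talon Manufacturing Inc.
Chain via Larkspur Logistics SA (R3): 34% × 13% = 4.42% of Talon Manufacturing Inc.
Direct interest in Talon Manufacturing Inc: 22%.
Aggregating (R1): 32.4% + 4.42% + 22% = 58.82%.

58.82%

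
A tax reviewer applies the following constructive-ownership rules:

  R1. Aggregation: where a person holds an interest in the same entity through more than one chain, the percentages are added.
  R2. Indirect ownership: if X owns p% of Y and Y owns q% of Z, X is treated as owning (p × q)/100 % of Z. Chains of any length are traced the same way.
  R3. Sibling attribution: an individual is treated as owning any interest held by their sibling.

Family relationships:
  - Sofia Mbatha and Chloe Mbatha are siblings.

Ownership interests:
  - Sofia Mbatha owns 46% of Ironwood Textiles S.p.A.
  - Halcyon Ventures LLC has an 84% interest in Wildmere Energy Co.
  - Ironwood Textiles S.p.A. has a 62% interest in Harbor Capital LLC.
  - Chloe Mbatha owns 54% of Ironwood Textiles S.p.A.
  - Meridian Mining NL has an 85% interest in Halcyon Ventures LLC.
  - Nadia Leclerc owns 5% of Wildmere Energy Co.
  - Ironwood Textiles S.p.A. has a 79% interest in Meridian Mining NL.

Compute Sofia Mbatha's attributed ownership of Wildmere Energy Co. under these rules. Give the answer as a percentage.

By sibling attribution (R3), Sofia Mbatha is treated as also owning Chloe Mbatha's interest in Ironwood Textiles S.p.A, giving 46% + 54% = 100%.
Chain via Ironwood Textiles S.p.A. → Meridian Mining NL → Halcyon Ventures LLC (R2): 100% × 79% × 85% × 84% = 56.406% of Wildmere Energy Co.

56.406%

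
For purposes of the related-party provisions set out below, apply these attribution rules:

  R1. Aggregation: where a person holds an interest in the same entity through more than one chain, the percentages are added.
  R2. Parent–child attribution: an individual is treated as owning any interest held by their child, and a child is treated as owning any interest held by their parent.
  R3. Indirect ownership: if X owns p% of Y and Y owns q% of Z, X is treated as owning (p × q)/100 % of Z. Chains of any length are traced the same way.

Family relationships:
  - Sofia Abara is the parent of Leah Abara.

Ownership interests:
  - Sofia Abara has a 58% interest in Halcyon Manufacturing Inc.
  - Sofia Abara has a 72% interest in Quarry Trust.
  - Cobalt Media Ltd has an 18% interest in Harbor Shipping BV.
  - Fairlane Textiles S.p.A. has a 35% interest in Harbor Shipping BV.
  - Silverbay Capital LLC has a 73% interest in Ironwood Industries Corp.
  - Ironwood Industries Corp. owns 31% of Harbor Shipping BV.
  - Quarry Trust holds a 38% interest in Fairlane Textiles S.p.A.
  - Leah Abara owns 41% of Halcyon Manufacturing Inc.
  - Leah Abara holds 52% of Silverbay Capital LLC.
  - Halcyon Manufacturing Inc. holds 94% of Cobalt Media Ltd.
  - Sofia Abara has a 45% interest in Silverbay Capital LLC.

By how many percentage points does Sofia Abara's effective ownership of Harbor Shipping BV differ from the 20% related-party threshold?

28.2779

By parent–child attribution (R2), Sofia Abara is treated as also owning Leah Abara's interest in Silverbay Capital LLC, giving 45% + 52% = 97%.
By parent–child attribution (R2), Sofia Abara is treated as also owning Leah Abara's interest in Halcyon Manufacturing Inc, giving 58% + 41% = 99%.
Chain via Quarry Trust → Fairlane Textiles S.p.A. (R3): 72% × 38% × 35% = 9.576% of Harbor Shipping BV.
Chain via Silverbay Capital LLC → Ironwood Industries Corp. (R3): 97% × 73% × 31% = 21.9511% of Harbor Shipping BV.
Chain via Halcyon Manufacturing Inc. → Cobalt Media Ltd (R3): 99% × 94% × 18% = 16.7508% of Harbor Shipping BV.
Aggregating (R1): 9.576% + 21.9511% + 16.7508% = 48.2779%.
48.2779% exceeds the 20% threshold by 28.2779 percentage points.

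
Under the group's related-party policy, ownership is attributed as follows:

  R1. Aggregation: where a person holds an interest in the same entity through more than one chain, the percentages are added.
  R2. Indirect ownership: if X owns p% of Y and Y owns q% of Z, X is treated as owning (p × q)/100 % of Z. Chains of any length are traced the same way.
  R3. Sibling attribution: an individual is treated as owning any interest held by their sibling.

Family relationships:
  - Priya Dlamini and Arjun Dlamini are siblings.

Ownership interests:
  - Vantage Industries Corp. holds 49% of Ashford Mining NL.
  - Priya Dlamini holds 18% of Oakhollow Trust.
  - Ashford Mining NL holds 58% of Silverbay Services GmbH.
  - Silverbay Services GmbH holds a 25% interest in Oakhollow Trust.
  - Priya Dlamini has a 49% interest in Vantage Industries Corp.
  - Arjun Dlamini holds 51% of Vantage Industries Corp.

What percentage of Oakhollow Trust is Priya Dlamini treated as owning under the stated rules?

25.105%

By sibling attribution (R3), Priya Dlamini is treated as also owning Arjun Dlamini's interest in Vantage Industries Corp, giving 49% + 51% = 100%.
Chain via Vantage Industries Corp. → Ashford Mining NL → Silverbay Services GmbH (R2): 100% × 49% × 58% × 25% = 7.105% of Oakhollow Trust.
Direct interest in Oakhollow Trust: 18%.
Aggregating (R1): 7.105% + 18% = 25.105%.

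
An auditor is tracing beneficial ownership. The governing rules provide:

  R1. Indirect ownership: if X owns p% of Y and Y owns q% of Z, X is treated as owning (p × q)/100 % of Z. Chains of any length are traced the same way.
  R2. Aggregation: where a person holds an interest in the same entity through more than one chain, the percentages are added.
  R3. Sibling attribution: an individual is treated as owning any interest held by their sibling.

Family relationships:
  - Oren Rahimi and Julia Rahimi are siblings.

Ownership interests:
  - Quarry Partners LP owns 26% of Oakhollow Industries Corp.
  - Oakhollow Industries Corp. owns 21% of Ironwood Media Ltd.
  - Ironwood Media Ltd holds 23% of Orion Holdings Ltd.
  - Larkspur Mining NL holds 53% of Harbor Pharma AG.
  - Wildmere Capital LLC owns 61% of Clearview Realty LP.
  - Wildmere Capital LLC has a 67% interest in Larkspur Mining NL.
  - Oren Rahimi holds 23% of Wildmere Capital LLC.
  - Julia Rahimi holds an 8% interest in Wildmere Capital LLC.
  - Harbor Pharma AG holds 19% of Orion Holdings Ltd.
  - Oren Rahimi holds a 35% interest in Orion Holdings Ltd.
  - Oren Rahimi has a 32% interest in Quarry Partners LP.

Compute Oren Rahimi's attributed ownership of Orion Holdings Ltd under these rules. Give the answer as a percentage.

By sibling attribution (R3), Oren Rahimi is treated as also owning Julia Rahimi's interest in Wildmere Capital LLC, giving 23% + 8% = 31%.
Chain via Wildmere Capital LLC → Larkspur Mining NL → Harbor Pharma AG (R1): 31% × 67% × 53% × 19% = 2.091539% of Orion Holdings Ltd.
Chain via Quarry Partners LP → Oakhollow Industries Corp. → Ironwood Media Ltd (R1): 32% × 26% × 21% × 23% = 0.401856% of Orion Holdings Ltd.
Direct interest in Orion Holdings Ltd: 35%.
Aggregating (R2): 2.091539% + 0.401856% + 35% = 37.493395%.

37.493395%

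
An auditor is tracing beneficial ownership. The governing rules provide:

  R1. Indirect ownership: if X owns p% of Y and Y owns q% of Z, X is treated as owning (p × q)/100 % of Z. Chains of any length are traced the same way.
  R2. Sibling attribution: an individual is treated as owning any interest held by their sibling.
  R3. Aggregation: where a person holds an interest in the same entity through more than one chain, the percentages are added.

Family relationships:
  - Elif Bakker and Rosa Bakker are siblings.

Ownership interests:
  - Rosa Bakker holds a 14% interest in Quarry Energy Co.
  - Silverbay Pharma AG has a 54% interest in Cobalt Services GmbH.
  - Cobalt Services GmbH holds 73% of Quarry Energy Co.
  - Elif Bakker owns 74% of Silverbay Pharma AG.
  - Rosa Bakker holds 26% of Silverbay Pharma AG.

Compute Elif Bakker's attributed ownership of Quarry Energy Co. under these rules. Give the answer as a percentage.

By sibling attribution (R2), Elif Bakker is treated as also owning Rosa Bakker's interest in Silverbay Pharma AG, giving 74% + 26% = 100%.
By sibling attribution (R2), Elif Bakker is treated as owning Rosa Bakker's 14% interest in Quarry Energy Co.
Chain via Silverbay Pharma AG → Cobalt Services GmbH (R1): 100% × 54% × 73% = 39.42% of Quarry Energy Co.
Direct interest in Quarry Energy Co: 14%.
Aggregating (R3): 39.42% + 14% = 53.42%.

53.42%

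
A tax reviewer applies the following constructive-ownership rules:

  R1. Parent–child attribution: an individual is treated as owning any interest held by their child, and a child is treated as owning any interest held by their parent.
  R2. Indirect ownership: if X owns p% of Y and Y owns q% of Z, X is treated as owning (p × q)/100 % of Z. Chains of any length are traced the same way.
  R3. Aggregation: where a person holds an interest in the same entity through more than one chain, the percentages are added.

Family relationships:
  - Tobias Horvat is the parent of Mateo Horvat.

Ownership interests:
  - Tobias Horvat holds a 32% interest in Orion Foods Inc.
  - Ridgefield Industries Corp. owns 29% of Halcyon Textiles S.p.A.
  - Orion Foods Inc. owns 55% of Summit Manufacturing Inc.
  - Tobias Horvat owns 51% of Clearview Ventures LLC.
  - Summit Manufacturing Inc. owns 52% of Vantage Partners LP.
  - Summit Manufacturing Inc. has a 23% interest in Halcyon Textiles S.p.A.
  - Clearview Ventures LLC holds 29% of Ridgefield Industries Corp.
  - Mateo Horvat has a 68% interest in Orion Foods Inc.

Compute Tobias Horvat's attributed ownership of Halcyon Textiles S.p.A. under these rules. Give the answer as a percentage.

By parent–child attribution (R1), Tobias Horvat is treated as also owning Mateo Horvat's interest in Orion Foods Inc, giving 32% + 68% = 100%.
Chain via Clearview Ventures LLC → Ridgefield Industries Corp. (R2): 51% × 29% × 29% = 4.2891% of Halcyon Textiles S.p.A.
Chain via Orion Foods Inc. → Summit Manufacturing Inc. (R2): 100% × 55% × 23% = 12.65% of Halcyon Textiles S.p.A.
Aggregating (R3): 4.2891% + 12.65% = 16.9391%.

16.9391%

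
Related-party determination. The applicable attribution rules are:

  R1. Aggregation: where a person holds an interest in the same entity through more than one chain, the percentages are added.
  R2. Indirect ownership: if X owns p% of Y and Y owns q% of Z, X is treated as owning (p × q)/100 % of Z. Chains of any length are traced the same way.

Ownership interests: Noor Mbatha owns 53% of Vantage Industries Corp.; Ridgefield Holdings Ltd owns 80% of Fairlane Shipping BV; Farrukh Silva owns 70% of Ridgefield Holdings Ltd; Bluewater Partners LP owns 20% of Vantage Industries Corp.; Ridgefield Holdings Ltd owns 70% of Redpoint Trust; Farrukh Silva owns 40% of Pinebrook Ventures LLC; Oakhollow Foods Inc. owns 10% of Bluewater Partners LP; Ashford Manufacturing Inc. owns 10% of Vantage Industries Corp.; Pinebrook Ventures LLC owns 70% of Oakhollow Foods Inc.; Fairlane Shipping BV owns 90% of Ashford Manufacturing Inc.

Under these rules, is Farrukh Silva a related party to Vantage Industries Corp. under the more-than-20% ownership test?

Chain via Pinebrook Ventures LLC → Oakhollow Foods Inc. → Bluewater Partners LP (R2): 40% × 70% × 10% × 20% = 0.56% of Vantage Industries Corp.
Chain via Ridgefield Holdings Ltd → Fairlane Shipping BV → Ashford Manufacturing Inc. (R2): 70% × 80% × 90% × 10% = 5.04% of Vantage Industries Corp.
Aggregating (R1): 0.56% + 5.04% = 5.6%.
5.6% does not exceed the 20% threshold, so Farrukh is not a related party to Vantage Industries Corp.

No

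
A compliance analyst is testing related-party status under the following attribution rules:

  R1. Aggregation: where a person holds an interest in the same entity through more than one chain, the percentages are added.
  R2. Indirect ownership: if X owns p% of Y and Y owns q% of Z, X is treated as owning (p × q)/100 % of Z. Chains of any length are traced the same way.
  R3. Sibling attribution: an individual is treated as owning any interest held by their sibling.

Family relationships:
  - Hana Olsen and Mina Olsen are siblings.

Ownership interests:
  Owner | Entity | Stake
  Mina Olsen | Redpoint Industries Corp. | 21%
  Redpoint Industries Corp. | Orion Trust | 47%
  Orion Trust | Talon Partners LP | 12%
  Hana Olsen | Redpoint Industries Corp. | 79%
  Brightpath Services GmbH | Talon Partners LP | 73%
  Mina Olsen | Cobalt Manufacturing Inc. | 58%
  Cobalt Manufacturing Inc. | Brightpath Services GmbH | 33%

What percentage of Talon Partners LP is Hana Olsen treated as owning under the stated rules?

19.6122%

By sibling attribution (R3), Hana Olsen is treated as also owning Mina Olsen's interest in Redpoint Industries Corp, giving 79% + 21% = 100%.
By sibling attribution (R3), Hana Olsen is treated as owning Mina Olsen's 58% interest in Cobalt Manufacturing Inc.
Chain via Redpoint Industries Corp. → Orion Trust (R2): 100% × 47% × 12% = 5.64% of Talon Partners LP.
Chain via Cobalt Manufacturing Inc. → Brightpath Services GmbH (R2): 58% × 33% × 73% = 13.9722% of Talon Partners LP.
Aggregating (R1): 5.64% + 13.9722% = 19.6122%.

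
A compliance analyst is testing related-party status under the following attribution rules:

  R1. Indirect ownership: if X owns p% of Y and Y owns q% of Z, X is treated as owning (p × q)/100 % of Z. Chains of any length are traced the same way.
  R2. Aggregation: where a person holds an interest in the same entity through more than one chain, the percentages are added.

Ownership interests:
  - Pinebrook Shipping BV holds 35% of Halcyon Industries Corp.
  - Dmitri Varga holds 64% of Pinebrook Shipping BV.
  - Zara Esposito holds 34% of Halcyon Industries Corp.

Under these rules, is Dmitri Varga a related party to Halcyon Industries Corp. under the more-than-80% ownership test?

Chain via Pinebrook Shipping BV (R1): 64% × 35% = 22.4% of Halcyon Industries Corp.
22.4% does not exceed the 80% threshold, so Dmitri is not a related party to Halcyon Industries Corp.

No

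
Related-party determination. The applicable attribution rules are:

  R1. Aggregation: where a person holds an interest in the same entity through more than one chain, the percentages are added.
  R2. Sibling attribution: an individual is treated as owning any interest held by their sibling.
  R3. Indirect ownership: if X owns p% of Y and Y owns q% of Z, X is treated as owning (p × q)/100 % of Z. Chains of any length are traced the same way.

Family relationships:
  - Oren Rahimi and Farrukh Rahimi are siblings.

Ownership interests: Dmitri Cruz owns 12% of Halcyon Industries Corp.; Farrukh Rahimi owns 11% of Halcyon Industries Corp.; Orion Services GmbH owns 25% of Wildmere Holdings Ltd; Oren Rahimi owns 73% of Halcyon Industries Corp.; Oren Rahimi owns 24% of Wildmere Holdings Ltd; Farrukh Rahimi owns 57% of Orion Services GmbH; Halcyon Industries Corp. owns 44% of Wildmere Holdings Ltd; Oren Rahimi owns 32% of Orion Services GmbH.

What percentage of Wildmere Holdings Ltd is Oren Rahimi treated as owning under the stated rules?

83.21%

By sibling attribution (R2), Oren Rahimi is treated as also owning Farrukh Rahimi's interest in Halcyon Industries Corp, giving 73% + 11% = 84%.
By sibling attribution (R2), Oren Rahimi is treated as also owning Farrukh Rahimi's interest in Orion Services GmbH, giving 32% + 57% = 89%.
Chain via Halcyon Industries Corp. (R3): 84% × 44% = 36.96% of Wildmere Holdings Ltd.
Chain via Orion Services GmbH (R3): 89% × 25% = 22.25% of Wildmere Holdings Ltd.
Direct interest in Wildmere Holdings Ltd: 24%.
Aggregating (R1): 36.96% + 22.25% + 24% = 83.21%.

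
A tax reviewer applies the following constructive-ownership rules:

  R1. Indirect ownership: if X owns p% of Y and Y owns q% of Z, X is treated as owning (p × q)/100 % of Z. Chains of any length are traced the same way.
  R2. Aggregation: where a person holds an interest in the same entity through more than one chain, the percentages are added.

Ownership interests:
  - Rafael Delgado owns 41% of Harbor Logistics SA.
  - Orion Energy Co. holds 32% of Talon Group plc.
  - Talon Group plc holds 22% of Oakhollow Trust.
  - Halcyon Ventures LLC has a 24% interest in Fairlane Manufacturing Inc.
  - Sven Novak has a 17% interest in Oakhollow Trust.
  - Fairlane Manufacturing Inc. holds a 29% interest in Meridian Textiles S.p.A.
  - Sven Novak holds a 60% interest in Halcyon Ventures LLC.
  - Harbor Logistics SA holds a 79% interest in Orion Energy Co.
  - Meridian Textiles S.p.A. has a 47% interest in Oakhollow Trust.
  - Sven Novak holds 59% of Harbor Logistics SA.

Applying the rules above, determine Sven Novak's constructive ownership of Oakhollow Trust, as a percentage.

22.244064%

Chain via Halcyon Ventures LLC → Fairlane Manufacturing Inc. → Meridian Textiles S.p.A. (R1): 60% × 24% × 29% × 47% = 1.96272% of Oakhollow Trust.
Chain via Harbor Logistics SA → Orion Energy Co. → Talon Group plc (R1): 59% × 79% × 32% × 22% = 3.281344% of Oakhollow Trust.
Direct interest in Oakhollow Trust: 17%.
Aggregating (R2): 1.96272% + 3.281344% + 17% = 22.244064%.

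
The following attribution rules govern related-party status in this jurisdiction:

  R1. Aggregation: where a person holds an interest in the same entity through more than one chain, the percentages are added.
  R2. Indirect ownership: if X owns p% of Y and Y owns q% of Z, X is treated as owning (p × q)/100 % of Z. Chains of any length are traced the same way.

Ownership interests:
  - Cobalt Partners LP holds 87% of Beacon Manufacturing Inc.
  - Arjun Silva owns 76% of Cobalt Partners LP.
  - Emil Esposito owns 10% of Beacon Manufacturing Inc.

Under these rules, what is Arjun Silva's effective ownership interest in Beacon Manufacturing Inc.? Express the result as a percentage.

66.12%

Chain via Cobalt Partners LP (R2): 76% × 87% = 66.12% of Beacon Manufacturing Inc.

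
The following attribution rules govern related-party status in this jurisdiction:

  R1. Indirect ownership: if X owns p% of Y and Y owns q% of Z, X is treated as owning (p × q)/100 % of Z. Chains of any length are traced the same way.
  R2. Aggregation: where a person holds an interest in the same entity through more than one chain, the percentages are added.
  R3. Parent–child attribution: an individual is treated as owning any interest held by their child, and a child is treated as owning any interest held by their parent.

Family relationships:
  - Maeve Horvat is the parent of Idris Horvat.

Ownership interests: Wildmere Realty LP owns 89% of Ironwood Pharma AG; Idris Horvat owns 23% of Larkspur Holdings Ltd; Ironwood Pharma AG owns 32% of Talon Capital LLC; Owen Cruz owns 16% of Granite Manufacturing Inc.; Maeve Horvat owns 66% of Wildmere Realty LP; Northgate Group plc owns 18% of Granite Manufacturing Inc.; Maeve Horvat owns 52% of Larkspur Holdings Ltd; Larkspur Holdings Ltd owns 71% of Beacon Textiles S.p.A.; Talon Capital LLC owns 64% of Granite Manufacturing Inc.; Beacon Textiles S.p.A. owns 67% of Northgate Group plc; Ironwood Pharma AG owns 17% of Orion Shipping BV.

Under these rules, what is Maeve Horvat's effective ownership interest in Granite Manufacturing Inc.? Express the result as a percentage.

18.451902%

By parent–child attribution (R3), Maeve Horvat is treated as also owning Idris Horvat's interest in Larkspur Holdings Ltd, giving 52% + 23% = 75%.
Chain via Larkspur Holdings Ltd → Beacon Textiles S.p.A. → Northgate Group plc (R1): 75% × 71% × 67% × 18% = 6.42195% of Granite Manufacturing Inc.
Chain via Wildmere Realty LP → Ironwood Pharma AG → Talon Capital LLC (R1): 66% × 89% × 32% × 64% = 12.029952% of Granite Manufacturing Inc.
Aggregating (R2): 6.42195% + 12.029952% = 18.451902%.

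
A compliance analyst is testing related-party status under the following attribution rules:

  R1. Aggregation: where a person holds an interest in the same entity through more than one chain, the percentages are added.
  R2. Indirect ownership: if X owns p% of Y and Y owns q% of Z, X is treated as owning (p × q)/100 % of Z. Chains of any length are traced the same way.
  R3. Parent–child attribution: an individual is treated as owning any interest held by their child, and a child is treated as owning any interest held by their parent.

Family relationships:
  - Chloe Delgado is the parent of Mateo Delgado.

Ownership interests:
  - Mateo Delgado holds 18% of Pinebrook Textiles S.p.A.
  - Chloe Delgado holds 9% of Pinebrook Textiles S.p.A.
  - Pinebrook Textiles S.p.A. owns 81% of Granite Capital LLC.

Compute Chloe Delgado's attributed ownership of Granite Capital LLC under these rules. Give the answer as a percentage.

By parent–child attribution (R3), Chloe Delgado is treated as also owning Mateo Delgado's interest in Pinebrook Textiles S.p.A, giving 9% + 18% = 27%.
Chain via Pinebrook Textiles S.p.A. (R2): 27% × 81% = 21.87% of Granite Capital LLC.

21.87%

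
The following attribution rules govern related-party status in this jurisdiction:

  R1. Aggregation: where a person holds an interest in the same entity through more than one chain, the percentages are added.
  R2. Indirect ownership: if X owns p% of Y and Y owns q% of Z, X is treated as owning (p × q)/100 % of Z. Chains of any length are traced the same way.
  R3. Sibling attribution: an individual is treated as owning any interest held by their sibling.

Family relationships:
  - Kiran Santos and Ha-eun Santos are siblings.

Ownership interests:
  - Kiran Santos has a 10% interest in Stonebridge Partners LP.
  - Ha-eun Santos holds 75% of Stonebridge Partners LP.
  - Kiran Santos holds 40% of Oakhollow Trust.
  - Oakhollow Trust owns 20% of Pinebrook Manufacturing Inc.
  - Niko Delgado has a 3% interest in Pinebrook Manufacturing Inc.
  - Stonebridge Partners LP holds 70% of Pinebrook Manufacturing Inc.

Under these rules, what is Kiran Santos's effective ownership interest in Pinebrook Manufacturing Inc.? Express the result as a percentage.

By sibling attribution (R3), Kiran Santos is treated as also owning Ha-eun Santos's interest in Stonebridge Partners LP, giving 10% + 75% = 85%.
Chain via Oakhollow Trust (R2): 40% × 20% = 8% of Pinebrook Manufacturing Inc.
Chain via Stonebridge Partners LP (R2): 85% × 70% = 59.5% of Pinebrook Manufacturing Inc.
Aggregating (R1): 8% + 59.5% = 67.5%.

67.5%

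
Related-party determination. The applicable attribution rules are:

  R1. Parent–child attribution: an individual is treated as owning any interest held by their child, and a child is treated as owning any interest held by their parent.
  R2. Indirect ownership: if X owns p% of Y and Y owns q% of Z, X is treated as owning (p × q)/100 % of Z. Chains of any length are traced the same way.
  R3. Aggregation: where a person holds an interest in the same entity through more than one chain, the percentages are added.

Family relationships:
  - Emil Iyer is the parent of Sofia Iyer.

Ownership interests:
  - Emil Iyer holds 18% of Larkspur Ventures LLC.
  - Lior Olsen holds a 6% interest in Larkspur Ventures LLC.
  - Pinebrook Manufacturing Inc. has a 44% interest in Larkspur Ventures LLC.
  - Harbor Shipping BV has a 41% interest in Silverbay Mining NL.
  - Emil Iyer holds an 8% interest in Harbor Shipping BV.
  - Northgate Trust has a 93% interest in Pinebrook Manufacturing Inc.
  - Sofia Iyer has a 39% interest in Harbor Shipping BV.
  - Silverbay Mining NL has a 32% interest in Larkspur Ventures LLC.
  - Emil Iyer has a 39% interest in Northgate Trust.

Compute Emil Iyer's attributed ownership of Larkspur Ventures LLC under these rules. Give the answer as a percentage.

40.1252%

By parent–child attribution (R1), Emil Iyer is treated as also owning Sofia Iyer's interest in Harbor Shipping BV, giving 8% + 39% = 47%.
Chain via Northgate Trust → Pinebrook Manufacturing Inc. (R2): 39% × 93% × 44% = 15.9588% of Larkspur Ventures LLC.
Chain via Harbor Shipping BV → Silverbay Mining NL (R2): 47% × 41% × 32% = 6.1664% of Larkspur Ventures LLC.
Direct interest in Larkspur Ventures LLC: 18%.
Aggregating (R3): 15.9588% + 6.1664% + 18% = 40.1252%.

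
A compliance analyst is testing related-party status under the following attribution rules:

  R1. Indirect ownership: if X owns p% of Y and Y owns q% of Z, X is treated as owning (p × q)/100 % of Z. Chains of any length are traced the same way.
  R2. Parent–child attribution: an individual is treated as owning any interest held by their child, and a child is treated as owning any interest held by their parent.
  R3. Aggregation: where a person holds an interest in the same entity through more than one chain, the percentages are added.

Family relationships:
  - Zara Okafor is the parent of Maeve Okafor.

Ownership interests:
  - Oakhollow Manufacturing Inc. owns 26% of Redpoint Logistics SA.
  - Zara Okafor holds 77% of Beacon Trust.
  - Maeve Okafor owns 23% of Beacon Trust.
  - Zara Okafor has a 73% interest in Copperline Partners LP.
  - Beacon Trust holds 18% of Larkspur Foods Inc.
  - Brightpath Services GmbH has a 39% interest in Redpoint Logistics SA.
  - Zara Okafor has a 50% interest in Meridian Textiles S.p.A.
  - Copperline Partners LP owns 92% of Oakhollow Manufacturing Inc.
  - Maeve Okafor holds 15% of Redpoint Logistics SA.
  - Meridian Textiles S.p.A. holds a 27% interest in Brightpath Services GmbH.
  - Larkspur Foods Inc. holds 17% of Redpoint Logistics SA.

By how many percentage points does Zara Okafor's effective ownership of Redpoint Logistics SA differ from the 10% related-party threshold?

30.7866

By parent–child attribution (R2), Zara Okafor is treated as also owning Maeve Okafor's interest in Beacon Trust, giving 77% + 23% = 100%.
By parent–child attribution (R2), Zara Okafor is treated as owning Maeve Okafor's 15% interest in Redpoint Logistics SA.
Chain via Meridian Textiles S.p.A. → Brightpath Services GmbH (R1): 50% × 27% × 39% = 5.265% of Redpoint Logistics SA.
Chain via Copperline Partners LP → Oakhollow Manufacturing Inc. (R1): 73% × 92% × 26% = 17.4616% of Redpoint Logistics SA.
Chain via Beacon Trust → Larkspur Foods Inc. (R1): 100% × 18% × 17% = 3.06% of Redpoint Logistics SA.
Direct interest in Redpoint Logistics SA: 15%.
Aggregating (R3): 5.265% + 17.4616% + 3.06% + 15% = 40.7866%.
40.7866% exceeds the 10% threshold by 30.7866 percentage points.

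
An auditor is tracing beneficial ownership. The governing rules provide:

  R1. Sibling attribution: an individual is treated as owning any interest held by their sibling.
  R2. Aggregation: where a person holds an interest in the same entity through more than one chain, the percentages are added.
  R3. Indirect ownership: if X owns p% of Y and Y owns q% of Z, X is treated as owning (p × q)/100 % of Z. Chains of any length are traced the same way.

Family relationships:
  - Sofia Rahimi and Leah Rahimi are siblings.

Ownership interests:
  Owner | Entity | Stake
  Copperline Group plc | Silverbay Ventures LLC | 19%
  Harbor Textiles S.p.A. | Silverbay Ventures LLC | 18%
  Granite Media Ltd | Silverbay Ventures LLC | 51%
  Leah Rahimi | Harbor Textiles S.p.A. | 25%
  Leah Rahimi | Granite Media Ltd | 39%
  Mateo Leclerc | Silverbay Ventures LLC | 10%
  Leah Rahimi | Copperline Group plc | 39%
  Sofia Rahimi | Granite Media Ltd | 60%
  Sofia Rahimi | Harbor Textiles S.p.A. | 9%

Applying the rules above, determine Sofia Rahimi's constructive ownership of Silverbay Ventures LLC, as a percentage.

By sibling attribution (R1), Sofia Rahimi is treated as also owning Leah Rahimi's interest in Granite Media Ltd, giving 60% + 39% = 99%.
By sibling attribution (R1), Sofia Rahimi is treated as also owning Leah Rahimi's interest in Harbor Textiles S.p.A, giving 9% + 25% = 34%.
By sibling attribution (R1), Sofia Rahimi is treated as owning Leah Rahimi's 39% interest in Copperline Group plc.
Chain via Granite Media Ltd (R3): 99% × 51% = 50.49% of Silverbay Ventures LLC.
Chain via Harbor Textiles S.p.A. (R3): 34% × 18% = 6.12% of Silverbay Ventures LLC.
Chain via Copperline Group plc (R3): 39% × 19% = 7.41% of Silverbay Ventures LLC.
Aggregating (R2): 50.49% + 6.12% + 7.41% = 64.02%.

64.02%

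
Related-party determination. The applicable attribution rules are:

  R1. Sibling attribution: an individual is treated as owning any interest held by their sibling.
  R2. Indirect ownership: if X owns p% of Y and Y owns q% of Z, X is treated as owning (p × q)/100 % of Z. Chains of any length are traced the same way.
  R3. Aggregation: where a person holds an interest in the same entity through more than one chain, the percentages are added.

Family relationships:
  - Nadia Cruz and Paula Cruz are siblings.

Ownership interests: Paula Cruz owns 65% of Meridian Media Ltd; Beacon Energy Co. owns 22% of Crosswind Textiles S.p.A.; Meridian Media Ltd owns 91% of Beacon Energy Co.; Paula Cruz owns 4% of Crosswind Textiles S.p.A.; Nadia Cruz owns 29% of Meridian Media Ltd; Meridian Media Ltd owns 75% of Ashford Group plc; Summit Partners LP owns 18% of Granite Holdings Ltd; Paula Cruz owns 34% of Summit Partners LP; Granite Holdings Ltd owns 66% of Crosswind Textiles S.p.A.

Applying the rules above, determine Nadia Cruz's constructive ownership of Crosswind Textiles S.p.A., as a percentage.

By sibling attribution (R1), Nadia Cruz is treated as also owning Paula Cruz's interest in Meridian Media Ltd, giving 29% + 65% = 94%.
By sibling attribution (R1), Nadia Cruz is treated as owning Paula Cruz's 34% interest in Summit Partners LP.
By sibling attribution (R1), Nadia Cruz is treated as owning Paula Cruz's 4% interest in Crosswind Textiles S.p.A.
Chain via Meridian Media Ltd → Beacon Energy Co. (R2): 94% × 91% × 22% = 18.8188% of Crosswind Textiles S.p.A.
Chain via Summit Partners LP → Granite Holdings Ltd (R2): 34% × 18% × 66% = 4.0392% of Crosswind Textiles S.p.A.
Direct interest in Crosswind Textiles S.p.A: 4%.
Aggregating (R3): 18.8188% + 4.0392% + 4% = 26.858%.

26.858%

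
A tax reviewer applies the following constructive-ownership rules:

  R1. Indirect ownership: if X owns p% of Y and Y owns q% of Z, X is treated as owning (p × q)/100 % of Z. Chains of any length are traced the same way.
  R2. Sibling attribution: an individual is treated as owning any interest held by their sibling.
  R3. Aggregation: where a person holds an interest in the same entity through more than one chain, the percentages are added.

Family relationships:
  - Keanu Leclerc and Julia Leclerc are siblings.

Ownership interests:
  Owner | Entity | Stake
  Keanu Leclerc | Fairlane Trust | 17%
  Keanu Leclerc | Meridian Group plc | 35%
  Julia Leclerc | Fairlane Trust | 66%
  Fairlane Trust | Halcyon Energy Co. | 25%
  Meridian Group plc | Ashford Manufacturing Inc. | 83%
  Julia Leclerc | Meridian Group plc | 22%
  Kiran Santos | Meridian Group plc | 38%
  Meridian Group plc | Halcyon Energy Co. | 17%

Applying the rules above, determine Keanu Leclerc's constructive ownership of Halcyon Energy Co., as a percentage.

By sibling attribution (R2), Keanu Leclerc is treated as also owning Julia Leclerc's interest in Fairlane Trust, giving 17% + 66% = 83%.
By sibling attribution (R2), Keanu Leclerc is treated as also owning Julia Leclerc's interest in Meridian Group plc, giving 35% + 22% = 57%.
Chain via Fairlane Trust (R1): 83% × 25% = 20.75% of Halcyon Energy Co.
Chain via Meridian Group plc (R1): 57% × 17% = 9.69% of Halcyon Energy Co.
Aggregating (R3): 20.75% + 9.69% = 30.44%.

30.44%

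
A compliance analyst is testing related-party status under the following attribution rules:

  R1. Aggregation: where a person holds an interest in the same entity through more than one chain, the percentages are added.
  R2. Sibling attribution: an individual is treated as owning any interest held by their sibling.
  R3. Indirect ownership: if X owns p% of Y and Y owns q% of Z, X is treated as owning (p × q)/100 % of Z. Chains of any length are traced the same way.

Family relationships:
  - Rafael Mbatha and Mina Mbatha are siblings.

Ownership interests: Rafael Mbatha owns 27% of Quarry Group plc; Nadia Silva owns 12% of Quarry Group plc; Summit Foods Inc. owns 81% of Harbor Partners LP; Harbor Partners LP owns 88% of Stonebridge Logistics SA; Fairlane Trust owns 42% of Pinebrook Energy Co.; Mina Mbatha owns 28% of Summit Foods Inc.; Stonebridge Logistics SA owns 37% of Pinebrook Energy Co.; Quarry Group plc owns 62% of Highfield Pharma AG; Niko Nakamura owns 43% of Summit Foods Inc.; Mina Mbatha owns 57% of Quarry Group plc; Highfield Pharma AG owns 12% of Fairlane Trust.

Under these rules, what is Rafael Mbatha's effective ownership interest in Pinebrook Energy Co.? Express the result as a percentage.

10.00944%

By sibling attribution (R2), Rafael Mbatha is treated as also owning Mina Mbatha's interest in Quarry Group plc, giving 27% + 57% = 84%.
By sibling attribution (R2), Rafael Mbatha is treated as owning Mina Mbatha's 28% interest in Summit Foods Inc.
Chain via Quarry Group plc → Highfield Pharma AG → Fairlane Trust (R3): 84% × 62% × 12% × 42% = 2.624832% of Pinebrook Energy Co.
Chain via Summit Foods Inc. → Harbor Partners LP → Stonebridge Logistics SA (R3): 28% × 81% × 88% × 37% = 7.384608% of Pinebrook Energy Co.
Aggregating (R1): 2.624832% + 7.384608% = 10.00944%.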